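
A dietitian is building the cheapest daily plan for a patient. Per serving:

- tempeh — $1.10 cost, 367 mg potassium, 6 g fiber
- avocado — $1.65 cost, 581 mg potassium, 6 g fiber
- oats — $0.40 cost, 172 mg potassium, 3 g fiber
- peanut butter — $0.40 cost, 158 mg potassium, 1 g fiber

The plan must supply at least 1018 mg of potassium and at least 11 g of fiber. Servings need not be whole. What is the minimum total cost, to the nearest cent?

The cheapest plan sits at a corner of the feasible region — with two constraints it uses at most two foods.
tempeh only: max(1018/367, 11/6) = 2.774 servings → $3.05.
avocado only: max(1018/581, 11/6) = 1.833 servings → $3.02.
oats only: max(1018/172, 11/3) = 5.919 servings → $2.37.
peanut butter only: max(1018/158, 11/1) = 11 servings → $4.40.
tempeh + avocado with both tight: 0.2204 servings and 1.613 servings → $2.90.
tempeh + oats: intersection lies outside the first quadrant.
tempeh + peanut butter with both tight: 1.239 servings and 3.565 servings → $2.79.
avocado + oats with both tight: 1.634 servings and 0.398 servings → $2.86.
avocado + peanut butter: the both-tight solution has a negative serving — not a feasible corner.
oats + peanut butter with both tight: 2.384 servings and 3.848 servings → $2.49.
Cheapest feasible corner: $2.37.

$2.37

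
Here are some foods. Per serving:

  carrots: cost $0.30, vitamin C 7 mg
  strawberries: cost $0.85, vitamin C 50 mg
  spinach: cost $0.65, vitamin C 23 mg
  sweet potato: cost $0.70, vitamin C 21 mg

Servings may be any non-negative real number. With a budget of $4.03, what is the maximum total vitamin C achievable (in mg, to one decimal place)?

237.1 mg

Vitamin C per dollar: strawberries 58.82, spinach 35.38, sweet potato 30, carrots 23.33.
With no serving limits, spend the whole cost allowance on strawberries: $4.03 / $0.85 × 50 mg = 237.1 mg.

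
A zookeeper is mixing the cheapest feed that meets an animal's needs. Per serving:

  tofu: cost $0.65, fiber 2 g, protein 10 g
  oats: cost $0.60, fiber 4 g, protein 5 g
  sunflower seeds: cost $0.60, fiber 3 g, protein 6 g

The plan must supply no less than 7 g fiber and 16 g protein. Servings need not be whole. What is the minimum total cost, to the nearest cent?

$1.39

Minimising a linear cost over {fiber ≥ 7, protein ≥ 16, servings ≥ 0} — the optimum is at a vertex, using one or two foods.
tofu only: max(7/2, 16/10) = 3.5 servings → $2.27.
oats only: max(7/4, 16/5) = 3.2 servings → $1.92.
sunflower seeds only: max(7/3, 16/6) = 2.667 servings → $1.60.
tofu + oats with both tight: 0.9667 servings and 1.267 servings → $1.39.
tofu + sunflower seeds with both tight: 0.3333 servings and 2.111 servings → $1.48.
oats + sunflower seeds with both targets exact would need a negative amount; discard.
So the least-cost plan costs $1.39.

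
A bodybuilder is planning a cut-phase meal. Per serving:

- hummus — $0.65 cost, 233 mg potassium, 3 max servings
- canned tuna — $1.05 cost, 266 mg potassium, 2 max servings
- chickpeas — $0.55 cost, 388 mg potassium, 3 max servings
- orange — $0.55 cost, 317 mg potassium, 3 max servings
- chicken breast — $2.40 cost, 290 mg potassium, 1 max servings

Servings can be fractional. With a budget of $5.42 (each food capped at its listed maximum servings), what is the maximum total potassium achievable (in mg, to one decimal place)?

2857.1 mg

Potassium per dollar: chickpeas 705.5, orange 576.4, hummus 358.5, canned tuna 253.3, chicken breast 120.8.
Take 3 servings of chickpeas: spends $1.65, +1164.0 mg potassium (running total 1164.0 mg).
Take 3 servings of orange: spends $1.65, +951.0 mg potassium (running total 2115.0 mg).
Take 3 servings of hummus: spends $1.95, +699.0 mg potassium (running total 2814.0 mg).
Take 0.1619 servings of canned tuna: spends $0.17, +43.1 mg potassium (running total 2857.1 mg).
Filling greedily by potassium-per-dollar is optimal for one linear limit, giving 2857.1 mg.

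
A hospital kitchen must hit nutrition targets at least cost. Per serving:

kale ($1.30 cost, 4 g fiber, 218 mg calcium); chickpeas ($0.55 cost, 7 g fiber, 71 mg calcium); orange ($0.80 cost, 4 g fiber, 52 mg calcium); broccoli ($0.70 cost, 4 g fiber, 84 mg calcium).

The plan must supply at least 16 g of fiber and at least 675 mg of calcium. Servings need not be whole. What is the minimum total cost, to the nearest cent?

This is a tiny linear program; its minimum lies at a vertex of the feasible set. List the vertices and price them.
kale only: max(16/4, 675/218) = 4 servings → $5.20.
chickpeas only: max(16/7, 675/71) = 9.507 servings → $5.23.
orange only: max(16/4, 675/52) = 12.98 servings → $10.38.
broccoli only: max(16/4, 675/84) = 8.036 servings → $5.62.
kale + chickpeas with both tight: 2.89 servings and 0.6345 servings → $4.11.
kale + orange with both tight: 2.813 servings and 1.187 servings → $4.61.
kale + broccoli with both tight: 2.53 servings and 1.47 servings → $4.32.
chickpeas + orange: intersection lies outside the first quadrant.
chickpeas + broccoli with both targets exact would need a negative amount; discard.
orange + broccoli with both targets exact would need a negative amount; discard.
Cheapest feasible corner: $4.11.

$4.11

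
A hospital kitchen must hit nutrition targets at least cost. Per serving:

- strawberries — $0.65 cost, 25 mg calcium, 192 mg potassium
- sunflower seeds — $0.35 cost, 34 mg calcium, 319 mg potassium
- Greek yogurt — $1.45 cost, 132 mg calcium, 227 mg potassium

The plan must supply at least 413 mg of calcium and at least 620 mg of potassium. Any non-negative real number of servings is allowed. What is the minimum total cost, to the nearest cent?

Minimising a linear cost over {calcium ≥ 413, potassium ≥ 620, servings ≥ 0} — the optimum is at a vertex, using one or two foods.
strawberries only: max(413/25, 620/192) = 16.52 servings → $10.74.
sunflower seeds only: max(413/34, 620/319) = 12.15 servings → $4.25.
Greek yogurt only: max(413/132, 620/227) = 3.129 servings → $4.54.
strawberries + sunflower seeds: the both-tight solution has a negative serving — not a feasible corner.
strawberries + Greek yogurt: the both-tight solution has a negative serving — not a feasible corner.
sunflower seeds + Greek yogurt: the both-tight solution has a negative serving — not a feasible corner.
So the least-cost plan costs $4.25.

$4.25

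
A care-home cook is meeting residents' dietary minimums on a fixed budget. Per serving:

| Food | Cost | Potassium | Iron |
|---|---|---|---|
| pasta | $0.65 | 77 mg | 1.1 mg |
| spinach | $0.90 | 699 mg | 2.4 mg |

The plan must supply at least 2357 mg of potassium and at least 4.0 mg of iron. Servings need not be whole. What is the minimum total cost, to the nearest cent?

$3.03

For a min-cost LP with two ≥-constraints, a basic feasible solution has at most two positive variables.
pasta only: max(2357/77, 4.0/1.1) = 30.61 servings → $19.90.
spinach only: max(2357/699, 4.0/2.4) = 3.372 servings → $3.03.
pasta + spinach: intersection lies outside the first quadrant.
So the least-cost plan costs $3.03.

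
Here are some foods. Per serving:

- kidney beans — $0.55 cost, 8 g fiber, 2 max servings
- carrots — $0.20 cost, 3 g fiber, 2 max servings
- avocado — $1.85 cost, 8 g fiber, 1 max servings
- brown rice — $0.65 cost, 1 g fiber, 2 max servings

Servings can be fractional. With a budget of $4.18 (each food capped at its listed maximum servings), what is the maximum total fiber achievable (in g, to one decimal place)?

Fiber per dollar: carrots 15, kidney beans 14.55, avocado 4.324, brown rice 1.538.
Take 2 servings of carrots: spends $0.40, +6.0 g fiber (running total 6.0 g).
Take 2 servings of kidney beans: spends $1.10, +16.0 g fiber (running total 22.0 g).
Take 1 serving of avocado: spends $1.85, +8.0 g fiber (running total 30.0 g).
Take 1.277 servings of brown rice: spends $0.83, +1.3 g fiber (running total 31.3 g).
Greedy by best ratio exhausts the cost allowance optimally: 31.3 g.

31.3 g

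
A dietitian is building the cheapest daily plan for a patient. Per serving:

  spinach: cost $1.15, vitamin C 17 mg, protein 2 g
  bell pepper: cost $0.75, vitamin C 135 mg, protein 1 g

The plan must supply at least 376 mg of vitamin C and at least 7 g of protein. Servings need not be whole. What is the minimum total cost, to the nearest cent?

Minimising a linear cost over {vitamin C ≥ 376, protein ≥ 7, servings ≥ 0} — the optimum is at a vertex, using one or two foods.
spinach only: max(376/17, 7/2) = 22.12 servings → $25.44.
bell pepper only: max(376/135, 7/1) = 7 servings → $5.25.
spinach + bell pepper with both tight: 2.249 servings and 2.502 servings → $4.46.
So the least-cost plan costs $4.46.

$4.46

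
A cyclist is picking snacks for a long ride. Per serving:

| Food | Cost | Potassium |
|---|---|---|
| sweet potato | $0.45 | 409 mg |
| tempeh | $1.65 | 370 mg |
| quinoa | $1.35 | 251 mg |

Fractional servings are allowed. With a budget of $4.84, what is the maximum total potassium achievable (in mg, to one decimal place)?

4399.0 mg

Potassium per dollar: sweet potato 908.9, tempeh 224.2, quinoa 185.9.
With no serving limits, spend the whole cost allowance on sweet potato: $4.84 / $0.45 × 409 mg = 4399.0 mg.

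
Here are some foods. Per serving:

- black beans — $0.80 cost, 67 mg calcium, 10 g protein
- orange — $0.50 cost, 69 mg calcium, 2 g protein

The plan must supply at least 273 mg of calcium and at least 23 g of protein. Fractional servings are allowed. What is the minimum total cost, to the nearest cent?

Check every corner: each single food scaled to meet both minima, and each pair solved so both constraints bind.
black beans only: max(273/67, 23/10) = 4.075 servings → $3.26.
orange only: max(273/69, 23/2) = 11.5 servings → $5.75.
black beans + orange with both tight: 1.872 servings and 2.138 servings → $2.57.
Cheapest feasible corner: $2.57.

$2.57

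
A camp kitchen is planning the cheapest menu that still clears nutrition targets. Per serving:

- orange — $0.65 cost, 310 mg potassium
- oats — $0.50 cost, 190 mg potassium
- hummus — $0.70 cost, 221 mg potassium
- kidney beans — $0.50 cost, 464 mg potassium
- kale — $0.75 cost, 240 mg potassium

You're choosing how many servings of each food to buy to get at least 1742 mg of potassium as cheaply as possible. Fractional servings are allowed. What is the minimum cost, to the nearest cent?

$1.88

Cost per mg of potassium: kidney beans $0.0011, orange $0.0021, oats $0.0026, kale $0.0031, hummus $0.0032.
With no serving limits, use only kidney beans: 1742 mg / 464 mg = 3.754 servings × $0.50 = $1.88.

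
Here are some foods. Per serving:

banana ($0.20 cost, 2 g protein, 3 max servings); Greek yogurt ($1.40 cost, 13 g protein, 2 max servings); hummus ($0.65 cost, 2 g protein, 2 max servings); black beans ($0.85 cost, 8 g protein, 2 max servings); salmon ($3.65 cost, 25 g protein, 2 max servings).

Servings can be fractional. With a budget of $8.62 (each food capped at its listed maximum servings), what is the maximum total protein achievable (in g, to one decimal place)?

72.1 g

Protein per dollar: banana 10, black beans 9.412, Greek yogurt 9.286, salmon 6.849, hummus 3.077.
Take 3 servings of banana: spends $0.60, +6.0 g protein (running total 6.0 g).
Take 2 servings of black beans: spends $1.70, +16.0 g protein (running total 22.0 g).
Take 2 servings of Greek yogurt: spends $2.80, +26.0 g protein (running total 48.0 g).
Take 0.9644 servings of salmon: spends $3.52, +24.1 g protein (running total 72.1 g).
Greedy by best ratio exhausts the cost allowance optimally: 72.1 g.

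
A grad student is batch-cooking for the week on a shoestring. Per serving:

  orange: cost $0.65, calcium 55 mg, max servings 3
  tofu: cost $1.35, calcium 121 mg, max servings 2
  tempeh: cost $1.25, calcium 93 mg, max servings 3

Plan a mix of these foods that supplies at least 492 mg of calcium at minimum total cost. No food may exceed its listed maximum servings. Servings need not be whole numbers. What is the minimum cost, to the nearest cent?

Cost per mg of calcium: tofu $0.0112, orange $0.0118, tempeh $0.0134.
Take 2 servings of tofu: +242.0 mg calcium for $2.70 (total $2.70, still need 250.0 mg).
Take 3 servings of orange: +165.0 mg calcium for $1.95 (total $4.65, still need 85.0 mg).
Take 0.914 servings of tempeh: +85.0 mg calcium for $1.14 (total $5.79, still need 0.0 mg).
Greedy by cheapest-per-mg is optimal for a single linear constraint, so the minimum cost is $5.79.

$5.79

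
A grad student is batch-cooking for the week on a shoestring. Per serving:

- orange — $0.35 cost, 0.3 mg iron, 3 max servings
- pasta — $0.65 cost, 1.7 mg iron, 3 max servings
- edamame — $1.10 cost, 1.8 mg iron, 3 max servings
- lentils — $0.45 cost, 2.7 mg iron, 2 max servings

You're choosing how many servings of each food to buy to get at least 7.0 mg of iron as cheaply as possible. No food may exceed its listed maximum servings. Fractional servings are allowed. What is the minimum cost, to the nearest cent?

Cost per mg of iron: lentils $0.1667, pasta $0.3824, edamame $0.6111, orange $1.1667.
Take 2 servings of lentils: +5.4 mg iron for $0.90 (total $0.90, still need 1.6 mg).
Take 0.9412 servings of pasta: +1.6 mg iron for $0.61 (total $1.51, still need 0.0 mg).
Greedy by cheapest-per-mg is optimal for a single linear constraint, so the minimum cost is $1.51.

$1.51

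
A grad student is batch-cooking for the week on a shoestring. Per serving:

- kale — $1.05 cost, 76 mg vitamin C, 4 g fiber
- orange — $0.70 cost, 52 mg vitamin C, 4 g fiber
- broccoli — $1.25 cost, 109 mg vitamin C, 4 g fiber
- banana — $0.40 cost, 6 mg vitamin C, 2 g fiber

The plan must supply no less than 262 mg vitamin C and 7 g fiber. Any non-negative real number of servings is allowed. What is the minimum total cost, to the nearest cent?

Two binding constraints pin down two serving amounts, so the optimal mix uses at most two foods. The candidates are each food alone (scaled to the tighter of vitamin C/fiber) and each pair with both constraints tight.
kale only: max(262/76, 7/4) = 3.447 servings → $3.62.
orange only: max(262/52, 7/4) = 5.038 servings → $3.53.
broccoli only: max(262/109, 7/4) = 2.404 servings → $3.00.
banana only: max(262/6, 7/2) = 43.67 servings → $17.47.
kale + orange: intersection lies outside the first quadrant.
kale + broccoli: the both-tight solution has a negative serving — not a feasible corner.
kale + banana: intersection lies outside the first quadrant.
orange + broccoli: intersection lies outside the first quadrant.
orange + banana: the both-tight solution has a negative serving — not a feasible corner.
broccoli + banana: intersection lies outside the first quadrant.
Cheapest feasible corner: $3.00.

$3.00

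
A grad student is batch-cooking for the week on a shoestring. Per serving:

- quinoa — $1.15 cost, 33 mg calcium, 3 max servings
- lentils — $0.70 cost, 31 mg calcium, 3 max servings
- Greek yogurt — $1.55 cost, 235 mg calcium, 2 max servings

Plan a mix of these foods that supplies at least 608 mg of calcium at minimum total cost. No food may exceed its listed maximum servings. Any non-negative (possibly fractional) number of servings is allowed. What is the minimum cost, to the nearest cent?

Cost per mg of calcium: Greek yogurt $0.0066, lentils $0.0226, quinoa $0.0348.
Take 2 servings of Greek yogurt: +470.0 mg calcium for $3.10 (total $3.10, still need 138.0 mg).
Take 3 servings of lentils: +93.0 mg calcium for $2.10 (total $5.20, still need 45.0 mg).
Take 1.364 servings of quinoa: +45.0 mg calcium for $1.57 (total $6.77, still need 0.0 mg).
Filling from the cheapest source first is optimal under one linear minimum: $6.77.

$6.77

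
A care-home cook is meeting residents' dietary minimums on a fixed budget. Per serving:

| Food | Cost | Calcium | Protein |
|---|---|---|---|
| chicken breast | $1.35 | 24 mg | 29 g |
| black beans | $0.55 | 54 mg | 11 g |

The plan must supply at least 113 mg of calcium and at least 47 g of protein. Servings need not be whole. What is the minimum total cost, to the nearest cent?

Minimising a linear cost over {calcium ≥ 113, protein ≥ 47, servings ≥ 0} — the optimum is at a vertex, using one or two foods.
chicken breast only: max(113/24, 47/29) = 4.708 servings → $6.36.
black beans only: max(113/54, 47/11) = 4.273 servings → $2.35.
chicken breast + black beans with both tight: 0.9946 servings and 1.651 servings → $2.25.
Cheapest feasible corner: $2.25.

$2.25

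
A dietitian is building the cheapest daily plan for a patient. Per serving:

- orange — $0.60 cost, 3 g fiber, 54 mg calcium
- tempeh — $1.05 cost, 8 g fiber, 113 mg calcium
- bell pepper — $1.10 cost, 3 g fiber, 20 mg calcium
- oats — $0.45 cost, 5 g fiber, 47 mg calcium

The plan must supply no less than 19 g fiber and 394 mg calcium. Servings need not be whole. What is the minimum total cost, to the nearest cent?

$3.66

Compare the cost at each extreme point of the feasible region.
orange only: max(19/3, 394/54) = 7.296 servings → $4.38.
tempeh only: max(19/8, 394/113) = 3.487 servings → $3.66.
bell pepper only: max(19/3, 394/20) = 19.7 servings → $21.67.
oats only: max(19/5, 394/47) = 8.383 servings → $3.77.
orange + tempeh: the both-tight solution has a negative serving — not a feasible corner.
orange + bell pepper: intersection lies outside the first quadrant.
orange + oats: intersection lies outside the first quadrant.
tempeh + bell pepper: the both-tight solution has a negative serving — not a feasible corner.
tempeh + oats with both targets exact would need a negative amount; discard.
bell pepper + oats: intersection lies outside the first quadrant.
The minimum over all feasible corners is $3.66.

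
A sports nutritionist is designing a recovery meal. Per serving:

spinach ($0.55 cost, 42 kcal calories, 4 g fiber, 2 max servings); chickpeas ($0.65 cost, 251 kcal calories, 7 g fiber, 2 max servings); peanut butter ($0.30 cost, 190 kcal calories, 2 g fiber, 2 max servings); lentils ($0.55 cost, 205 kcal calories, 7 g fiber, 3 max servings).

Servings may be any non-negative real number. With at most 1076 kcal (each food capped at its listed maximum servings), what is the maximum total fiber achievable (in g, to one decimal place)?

Fiber per kcal: spinach 0.09524, lentils 0.03415, chickpeas 0.02789, peanut butter 0.01053.
Take 2 servings of spinach: uses 84 kcal, +8.0 g fiber (running total 8.0 g).
Take 3 servings of lentils: uses 615 kcal, +21.0 g fiber (running total 29.0 g).
Take 1.502 servings of chickpeas: uses 377 kcal, +10.5 g fiber (running total 39.5 g).
Filling greedily by fiber-per-kcal is optimal for one linear limit, giving 39.5 g.

39.5 g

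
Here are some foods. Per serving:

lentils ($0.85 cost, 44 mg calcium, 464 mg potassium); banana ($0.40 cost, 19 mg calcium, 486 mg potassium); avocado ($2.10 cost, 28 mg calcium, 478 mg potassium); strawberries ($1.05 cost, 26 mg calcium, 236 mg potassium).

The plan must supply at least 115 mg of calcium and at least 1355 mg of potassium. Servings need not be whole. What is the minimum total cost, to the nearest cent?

Check every corner: each single food scaled to meet both minima, and each pair solved so both constraints bind.
lentils only: max(115/44, 1355/464) = 2.92 servings → $2.48.
banana only: max(115/19, 1355/486) = 6.053 servings → $2.42.
avocado only: max(115/28, 1355/478) = 4.107 servings → $8.62.
strawberries only: max(115/26, 1355/236) = 5.742 servings → $6.03.
lentils + banana with both tight: 2.399 servings and 0.4981 servings → $2.24.
lentils + avocado with both tight: 2.118 servings and 0.7786 servings → $3.44.
lentils + strawberries with both targets exact would need a negative amount; discard.
banana + avocado: intersection lies outside the first quadrant.
banana + strawberries with both tight: 0.9924 servings and 3.698 servings → $4.28.
avocado + strawberries with both tight: 1.39 servings and 2.926 servings → $5.99.
The minimum over all feasible corners is $2.24.

$2.24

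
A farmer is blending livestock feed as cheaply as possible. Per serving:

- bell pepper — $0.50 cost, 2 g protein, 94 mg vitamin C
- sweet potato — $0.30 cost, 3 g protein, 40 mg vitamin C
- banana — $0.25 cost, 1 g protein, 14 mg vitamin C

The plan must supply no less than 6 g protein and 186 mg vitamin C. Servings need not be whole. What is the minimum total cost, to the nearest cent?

At the optimum either one food covers both requirements or two foods hit both targets exactly; no other combination can be cheaper.
bell pepper only: max(6/2, 186/94) = 3 servings → $1.50.
sweet potato only: max(6/3, 186/40) = 4.65 servings → $1.40.
banana only: max(6/1, 186/14) = 13.29 servings → $3.32.
bell pepper + sweet potato with both tight: 1.574 servings and 0.9505 servings → $1.07.
bell pepper + banana with both tight: 1.545 servings and 2.909 servings → $1.50.
sweet potato + banana: intersection lies outside the first quadrant.
Cheapest feasible corner: $1.07.

$1.07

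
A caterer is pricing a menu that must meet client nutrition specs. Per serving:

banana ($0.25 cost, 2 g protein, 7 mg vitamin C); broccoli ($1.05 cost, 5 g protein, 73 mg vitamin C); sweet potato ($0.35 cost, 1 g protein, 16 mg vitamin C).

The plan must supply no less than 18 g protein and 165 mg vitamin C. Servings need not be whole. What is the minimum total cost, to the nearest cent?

$3.03

A basic optimal solution has at most two foods positive. Try each food alone and each pair with both targets met exactly.
banana only: max(18/2, 165/7) = 23.57 servings → $5.89.
broccoli only: max(18/5, 165/73) = 3.6 servings → $3.78.
sweet potato only: max(18/1, 165/16) = 18 servings → $6.30.
banana + broccoli with both tight: 4.405 servings and 1.838 servings → $3.03.
banana + sweet potato with both tight: 4.92 servings and 8.16 servings → $4.09.
broccoli + sweet potato: the both-tight solution has a negative serving — not a feasible corner.
The minimum over all feasible corners is $3.03.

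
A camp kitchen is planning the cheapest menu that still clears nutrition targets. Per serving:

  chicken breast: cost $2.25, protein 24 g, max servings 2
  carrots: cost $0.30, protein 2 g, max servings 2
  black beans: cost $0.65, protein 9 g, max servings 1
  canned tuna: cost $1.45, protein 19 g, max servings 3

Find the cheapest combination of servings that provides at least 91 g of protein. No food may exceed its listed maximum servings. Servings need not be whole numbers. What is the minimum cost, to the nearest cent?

$7.34

Cost per g of protein: black beans $0.0722, canned tuna $0.0763, chicken breast $0.0938, carrots $0.1500.
Take 1 serving of black beans: +9.0 g protein for $0.65 (total $0.65, still need 82.0 g).
Take 3 servings of canned tuna: +57.0 g protein for $4.35 (total $5.00, still need 25.0 g).
Take 1.042 servings of chicken breast: +25.0 g protein for $2.34 (total $7.34, still need 0.0 g).
Greedy by cheapest-per-g is optimal for a single linear constraint, so the minimum cost is $7.34.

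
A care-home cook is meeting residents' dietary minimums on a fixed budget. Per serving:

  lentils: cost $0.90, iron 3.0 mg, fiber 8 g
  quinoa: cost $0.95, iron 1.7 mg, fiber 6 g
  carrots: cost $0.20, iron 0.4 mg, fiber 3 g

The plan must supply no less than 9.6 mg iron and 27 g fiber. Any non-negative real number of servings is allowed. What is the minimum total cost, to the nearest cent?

lentils only: max(9.6/3.0, 27/8) = 3.375 servings → $3.04.
quinoa only: max(9.6/1.7, 27/6) = 5.647 servings → $5.36.
carrots only: max(9.6/0.4, 27/3) = 24 servings → $4.80.
lentils + quinoa with both tight: 2.659 servings and 0.9545 servings → $3.30.
lentils + carrots with both tight: 3.103 servings and 0.7241 servings → $2.94.
quinoa + carrots: intersection lies outside the first quadrant.
So the least-cost plan costs $2.94.

$2.94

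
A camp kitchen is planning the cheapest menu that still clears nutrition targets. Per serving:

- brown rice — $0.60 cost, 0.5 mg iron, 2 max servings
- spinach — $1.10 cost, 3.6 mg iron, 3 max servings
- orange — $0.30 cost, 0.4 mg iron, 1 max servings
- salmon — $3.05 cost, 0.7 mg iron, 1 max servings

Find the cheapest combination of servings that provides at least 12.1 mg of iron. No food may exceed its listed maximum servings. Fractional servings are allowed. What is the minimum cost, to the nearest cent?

Cost per mg of iron: spinach $0.3056, orange $0.7500, brown rice $1.2000, salmon $4.3571.
Take 3 servings of spinach: +10.8 mg iron for $3.30 (total $3.30, still need 1.3 mg).
Take 1 serving of orange: +0.4 mg iron for $0.30 (total $3.60, still need 0.9 mg).
Take 1.8 servings of brown rice: +0.9 mg iron for $1.08 (total $4.68, still need 0.0 mg).
Filling from the cheapest source first is optimal under one linear minimum: $4.68.

$4.68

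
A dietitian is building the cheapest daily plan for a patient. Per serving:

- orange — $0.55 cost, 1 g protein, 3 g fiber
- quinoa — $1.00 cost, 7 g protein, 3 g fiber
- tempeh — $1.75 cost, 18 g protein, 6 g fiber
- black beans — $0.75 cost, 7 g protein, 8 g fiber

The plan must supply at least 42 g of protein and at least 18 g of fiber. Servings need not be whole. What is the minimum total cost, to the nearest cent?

$4.13

With two linear requirements the optimum uses one or two foods; enumerate the corners.
orange only: max(42/1, 18/3) = 42 servings → $23.10.
quinoa only: max(42/7, 18/3) = 6 servings → $6.00.
tempeh only: max(42/18, 18/6) = 3 servings → $5.25.
black beans only: max(42/7, 18/8) = 6 servings → $4.50.
orange + quinoa with both tight: 0 servings and 6 servings → $6.00.
orange + tempeh with both tight: 1.5 servings and 2.25 servings → $4.76.
orange + black beans: the both-tight solution has a negative serving — not a feasible corner.
quinoa + tempeh with both tight: 6 servings and 0 servings → $6.00.
quinoa + black beans with both tight: 6 servings and 0 servings → $6.00.
tempeh + black beans with both tight: 2.059 servings and 0.7059 servings → $4.13.
Cheapest feasible corner: $4.13.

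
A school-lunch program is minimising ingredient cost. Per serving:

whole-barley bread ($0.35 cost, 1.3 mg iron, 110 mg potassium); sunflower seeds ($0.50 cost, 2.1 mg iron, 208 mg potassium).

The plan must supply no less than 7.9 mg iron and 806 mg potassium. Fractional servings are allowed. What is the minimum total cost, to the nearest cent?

An LP optimum is at a vertex; with two nutrient constraints at most two foods are used. Check each candidate.
whole-barley bread only: max(7.9/1.3, 806/110) = 7.327 servings → $2.56.
sunflower seeds only: max(7.9/2.1, 806/208) = 3.875 servings → $1.94.
whole-barley bread + sunflower seeds: the both-tight solution has a negative serving — not a feasible corner.
Cheapest feasible corner: $1.94.

$1.94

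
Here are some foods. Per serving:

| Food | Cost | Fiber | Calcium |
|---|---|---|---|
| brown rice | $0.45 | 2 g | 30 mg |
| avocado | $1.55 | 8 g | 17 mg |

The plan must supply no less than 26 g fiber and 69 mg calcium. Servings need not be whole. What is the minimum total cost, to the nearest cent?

$5.07

The cheapest plan sits at a corner of the feasible region — with two constraints it uses at most two foods.
brown rice only: max(26/2, 69/30) = 13 servings → $5.85.
avocado only: max(26/8, 69/17) = 4.059 servings → $6.29.
brown rice + avocado with both tight: 0.534 servings and 3.117 servings → $5.07.
Cheapest feasible corner: $5.07.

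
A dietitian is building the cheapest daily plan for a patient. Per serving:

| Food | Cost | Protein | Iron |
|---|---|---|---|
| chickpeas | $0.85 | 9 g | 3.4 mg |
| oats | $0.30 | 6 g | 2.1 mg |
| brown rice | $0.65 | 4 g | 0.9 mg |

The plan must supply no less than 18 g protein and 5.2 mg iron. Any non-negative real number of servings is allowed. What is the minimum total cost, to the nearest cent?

$0.90

This is a tiny linear program; its minimum lies at a vertex of the feasible set. List the vertices and price them.
chickpeas only: max(18/9, 5.2/3.4) = 2 servings → $1.70.
oats only: max(18/6, 5.2/2.1) = 3 servings → $0.90.
brown rice only: max(18/4, 5.2/0.9) = 5.778 servings → $3.76.
chickpeas + oats: intersection lies outside the first quadrant.
chickpeas + brown rice with both tight: 0.8364 servings and 2.618 servings → $2.41.
oats + brown rice with both tight: 1.533 servings and 2.2 servings → $1.89.
Cheapest feasible corner: $0.90.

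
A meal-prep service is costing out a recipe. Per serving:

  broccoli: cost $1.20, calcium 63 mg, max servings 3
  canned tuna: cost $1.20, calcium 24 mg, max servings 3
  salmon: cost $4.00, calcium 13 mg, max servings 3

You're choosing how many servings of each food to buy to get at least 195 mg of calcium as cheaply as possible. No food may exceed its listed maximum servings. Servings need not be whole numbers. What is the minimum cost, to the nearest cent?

$3.90

Cost per mg of calcium: broccoli $0.0190, canned tuna $0.0500, salmon $0.3077.
Take 3 servings of broccoli: +189.0 mg calcium for $3.60 (total $3.60, still need 6.0 mg).
Take 0.25 servings of canned tuna: +6.0 mg calcium for $0.30 (total $3.90, still need 0.0 mg).
Filling from the cheapest source first is optimal under one linear minimum: $3.90.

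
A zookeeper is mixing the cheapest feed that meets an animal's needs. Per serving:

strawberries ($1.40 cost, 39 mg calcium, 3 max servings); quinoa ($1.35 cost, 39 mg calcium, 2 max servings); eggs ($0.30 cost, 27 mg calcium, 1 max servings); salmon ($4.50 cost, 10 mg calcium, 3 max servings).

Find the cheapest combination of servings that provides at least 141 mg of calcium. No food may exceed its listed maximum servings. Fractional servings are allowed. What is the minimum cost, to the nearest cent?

$4.29

Cost per mg of calcium: eggs $0.0111, quinoa $0.0346, strawberries $0.0359, salmon $0.4500.
Take 1 serving of eggs: +27.0 mg calcium for $0.30 (total $0.30, still need 114.0 mg).
Take 2 servings of quinoa: +78.0 mg calcium for $2.70 (total $3.00, still need 36.0 mg).
Take 0.9231 servings of strawberries: +36.0 mg calcium for $1.29 (total $4.29, still need 0.0 mg).
Greedy by cheapest-per-mg is optimal for a single linear constraint, so the minimum cost is $4.29.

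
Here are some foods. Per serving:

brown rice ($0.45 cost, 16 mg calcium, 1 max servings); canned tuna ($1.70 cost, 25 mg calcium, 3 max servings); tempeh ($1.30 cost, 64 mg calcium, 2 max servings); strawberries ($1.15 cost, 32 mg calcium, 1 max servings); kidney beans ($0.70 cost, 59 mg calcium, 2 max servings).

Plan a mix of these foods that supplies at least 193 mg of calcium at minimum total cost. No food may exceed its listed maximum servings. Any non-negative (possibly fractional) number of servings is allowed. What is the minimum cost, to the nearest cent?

Cost per mg of calcium: kidney beans $0.0119, tempeh $0.0203, brown rice $0.0281, strawberries $0.0359, canned tuna $0.0680.
Take 2 servings of kidney beans: +118.0 mg calcium for $1.40 (total $1.40, still need 75.0 mg).
Take 1.172 servings of tempeh: +75.0 mg calcium for $1.52 (total $2.92, still need 0.0 mg).
Greedy by cheapest-per-mg is optimal for a single linear constraint, so the minimum cost is $2.92.

$2.92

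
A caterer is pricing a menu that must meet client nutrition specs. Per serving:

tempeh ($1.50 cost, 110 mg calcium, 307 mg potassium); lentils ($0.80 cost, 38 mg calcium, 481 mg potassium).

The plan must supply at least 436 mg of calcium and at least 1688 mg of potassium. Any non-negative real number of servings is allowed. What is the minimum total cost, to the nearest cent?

A basic optimal solution has at most two foods positive. Try each food alone and each pair with both targets met exactly.
tempeh only: max(436/110, 1688/307) = 5.498 servings → $8.25.
lentils only: max(436/38, 1688/481) = 11.47 servings → $9.18.
tempeh + lentils with both tight: 3.53 servings and 1.257 servings → $6.30.
The minimum over all feasible corners is $6.30.

$6.30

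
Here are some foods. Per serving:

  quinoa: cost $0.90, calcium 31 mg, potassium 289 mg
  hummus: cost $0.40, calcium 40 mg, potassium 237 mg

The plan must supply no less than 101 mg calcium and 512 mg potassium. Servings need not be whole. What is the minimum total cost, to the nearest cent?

With two linear requirements the optimum uses one or two foods; enumerate the corners.
quinoa only: max(101/31, 512/289) = 3.258 servings → $2.93.
hummus only: max(101/40, 512/237) = 2.525 servings → $1.01.
quinoa + hummus: the both-tight solution has a negative serving — not a feasible corner.
The minimum over all feasible corners is $1.01.

$1.01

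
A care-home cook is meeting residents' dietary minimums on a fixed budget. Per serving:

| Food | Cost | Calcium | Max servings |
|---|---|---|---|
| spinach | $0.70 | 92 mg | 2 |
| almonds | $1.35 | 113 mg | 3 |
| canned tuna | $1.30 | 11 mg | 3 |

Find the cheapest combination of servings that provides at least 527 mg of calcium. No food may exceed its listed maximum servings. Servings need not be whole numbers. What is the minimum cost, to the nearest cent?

$5.92

Cost per mg of calcium: spinach $0.0076, almonds $0.0119, canned tuna $0.1182.
Take 2 servings of spinach: +184.0 mg calcium for $1.40 (total $1.40, still need 343.0 mg).
Take 3 servings of almonds: +339.0 mg calcium for $4.05 (total $5.45, still need 4.0 mg).
Take 0.3636 servings of canned tuna: +4.0 mg calcium for $0.47 (total $5.92, still need 0.0 mg).
Greedy by cheapest-per-mg is optimal for a single linear constraint, so the minimum cost is $5.92.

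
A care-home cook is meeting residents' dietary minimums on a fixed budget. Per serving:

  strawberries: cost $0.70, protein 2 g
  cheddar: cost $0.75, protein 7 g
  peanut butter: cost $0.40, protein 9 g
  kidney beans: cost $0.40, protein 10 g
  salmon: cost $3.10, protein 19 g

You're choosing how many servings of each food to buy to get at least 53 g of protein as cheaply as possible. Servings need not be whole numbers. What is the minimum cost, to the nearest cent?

$2.12

Cost per g of protein: kidney beans $0.0400, peanut butter $0.0444, cheddar $0.1071, salmon $0.1632, strawberries $0.3500.
With no serving limits, use only kidney beans: 53 g / 10 g = 5.3 servings × $0.40 = $2.12.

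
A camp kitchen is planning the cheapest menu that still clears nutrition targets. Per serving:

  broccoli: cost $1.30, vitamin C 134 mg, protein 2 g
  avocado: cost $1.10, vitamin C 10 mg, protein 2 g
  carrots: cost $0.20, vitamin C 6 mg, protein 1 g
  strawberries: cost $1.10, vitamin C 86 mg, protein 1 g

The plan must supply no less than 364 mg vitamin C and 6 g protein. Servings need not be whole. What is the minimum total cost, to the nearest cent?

An LP optimum is at a vertex; with two nutrient constraints at most two foods are used. Check each candidate.
broccoli only: max(364/134, 6/2) = 3 servings → $3.90.
avocado only: max(364/10, 6/2) = 36.4 servings → $40.04.
carrots only: max(364/6, 6/1) = 60.67 servings → $12.13.
strawberries only: max(364/86, 6/1) = 6 servings → $6.60.
broccoli + avocado with both tight: 2.694 servings and 0.3065 servings → $3.84.
broccoli + carrots with both tight: 2.689 servings and 0.623 servings → $3.62.
broccoli + strawberries: the both-tight solution has a negative serving — not a feasible corner.
avocado + carrots: the both-tight solution has a negative serving — not a feasible corner.
avocado + strawberries with both tight: 0.9383 servings and 4.123 servings → $5.57.
carrots + strawberries with both tight: 1.9 servings and 4.1 servings → $4.89.
So the least-cost plan costs $3.62.

$3.62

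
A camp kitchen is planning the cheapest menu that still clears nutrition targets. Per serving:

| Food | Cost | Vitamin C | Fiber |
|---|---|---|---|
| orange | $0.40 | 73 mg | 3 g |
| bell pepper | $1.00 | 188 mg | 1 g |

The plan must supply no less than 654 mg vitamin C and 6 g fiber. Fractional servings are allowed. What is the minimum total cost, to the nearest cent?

$3.49

Minimising a linear cost over {vitamin C ≥ 654, fiber ≥ 6, servings ≥ 0} — the optimum is at a vertex, using one or two foods.
orange only: max(654/73, 6/3) = 8.959 servings → $3.58.
bell pepper only: max(654/188, 6/1) = 6 servings → $6.00.
orange + bell pepper with both tight: 0.9654 servings and 3.104 servings → $3.49.
So the least-cost plan costs $3.49.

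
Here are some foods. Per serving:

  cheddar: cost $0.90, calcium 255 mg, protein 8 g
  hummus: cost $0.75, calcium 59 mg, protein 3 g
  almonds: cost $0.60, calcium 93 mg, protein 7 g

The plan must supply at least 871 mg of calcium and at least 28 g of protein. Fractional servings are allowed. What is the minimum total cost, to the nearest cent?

At the optimum either one food covers both requirements or two foods hit both targets exactly; no other combination can be cheaper.
cheddar only: max(871/255, 28/8) = 3.5 servings → $3.15.
hummus only: max(871/59, 28/3) = 14.76 servings → $11.07.
almonds only: max(871/93, 28/7) = 9.366 servings → $5.62.
cheddar + hummus with both tight: 3.28 servings and 0.587 servings → $3.39.
cheddar + almonds with both tight: 3.355 servings and 0.1652 servings → $3.12.
hummus + almonds with both targets exact would need a negative amount; discard.
Cheapest feasible corner: $3.12.

$3.12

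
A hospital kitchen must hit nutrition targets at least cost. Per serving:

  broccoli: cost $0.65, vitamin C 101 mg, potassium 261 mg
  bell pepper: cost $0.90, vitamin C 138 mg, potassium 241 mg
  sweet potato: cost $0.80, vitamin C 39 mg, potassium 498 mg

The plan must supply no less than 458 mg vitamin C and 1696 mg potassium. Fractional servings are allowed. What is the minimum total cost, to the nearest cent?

$3.66

broccoli only: max(458/101, 1696/261) = 6.498 servings → $4.22.
bell pepper only: max(458/138, 1696/241) = 7.037 servings → $6.33.
sweet potato only: max(458/39, 1696/498) = 11.74 servings → $9.39.
broccoli + bell pepper with both targets exact would need a negative amount; discard.
broccoli + sweet potato with both tight: 4.036 servings and 1.29 servings → $3.66.
bell pepper + sweet potato with both tight: 2.73 servings and 2.085 servings → $4.12.
Cheapest feasible corner: $3.66.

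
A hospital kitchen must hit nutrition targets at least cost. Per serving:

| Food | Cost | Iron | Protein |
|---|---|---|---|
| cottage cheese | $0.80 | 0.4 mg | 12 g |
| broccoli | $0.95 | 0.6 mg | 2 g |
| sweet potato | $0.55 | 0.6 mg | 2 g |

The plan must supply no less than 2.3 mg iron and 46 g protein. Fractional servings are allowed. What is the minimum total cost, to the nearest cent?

$3.67

cottage cheese only: max(2.3/0.4, 46/12) = 5.75 servings → $4.60.
broccoli only: max(2.3/0.6, 46/2) = 23 servings → $21.85.
sweet potato only: max(2.3/0.6, 46/2) = 23 servings → $12.65.
cottage cheese + broccoli with both tight: 3.594 servings and 1.438 servings → $4.24.
cottage cheese + sweet potato with both tight: 3.594 servings and 1.438 servings → $3.67.
broccoli + sweet potato (both tight): parallel constraints — no distinct corner.
So the least-cost plan costs $3.67.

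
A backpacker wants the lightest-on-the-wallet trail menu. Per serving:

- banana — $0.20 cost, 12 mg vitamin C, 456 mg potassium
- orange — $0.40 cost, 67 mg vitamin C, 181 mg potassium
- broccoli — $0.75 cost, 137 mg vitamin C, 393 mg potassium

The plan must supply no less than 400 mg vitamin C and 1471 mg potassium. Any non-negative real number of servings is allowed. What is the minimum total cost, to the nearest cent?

$2.29

Two binding constraints pin down two serving amounts, so the optimal mix uses at most two foods. The candidates are each food alone (scaled to the tighter of vitamin C/potassium) and each pair with both constraints tight.
banana only: max(400/12, 1471/456) = 33.33 servings → $6.67.
orange only: max(400/67, 1471/181) = 8.127 servings → $3.25.
broccoli only: max(400/137, 1471/393) = 3.743 servings → $2.81.
banana + orange with both tight: 0.9217 servings and 5.805 servings → $2.51.
banana + broccoli with both tight: 0.7675 servings and 2.852 servings → $2.29.
orange + broccoli: intersection lies outside the first quadrant.
Cheapest feasible corner: $2.29.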